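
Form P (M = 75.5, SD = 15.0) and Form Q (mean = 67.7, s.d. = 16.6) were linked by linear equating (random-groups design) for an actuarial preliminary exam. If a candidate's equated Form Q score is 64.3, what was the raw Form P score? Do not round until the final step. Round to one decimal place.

72.4

Invert y = (SD_Y/SD_X)(x − M_X) + M_Y:
x = (SD_X/SD_Y)(y − M_Y) + M_X = (15.0/16.6)(64.3 − 67.7) + 75.5
x = 0.903614 × -3.400 + 75.5 = 72.4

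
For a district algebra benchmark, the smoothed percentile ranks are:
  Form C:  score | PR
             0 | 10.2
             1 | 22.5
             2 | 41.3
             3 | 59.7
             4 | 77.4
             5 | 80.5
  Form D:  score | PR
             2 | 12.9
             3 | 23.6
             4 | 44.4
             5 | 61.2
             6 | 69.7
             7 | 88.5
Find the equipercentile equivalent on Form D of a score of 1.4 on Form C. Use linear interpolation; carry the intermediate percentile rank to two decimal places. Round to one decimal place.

3.3

PR of 1.4 on Form C: 22.5 + (1.4 − 1)/(2 − 1) × (41.3 − 22.5) = 30.02
On Form D, PR 30.02 falls between score 3 (PR 23.6) and 4 (PR 44.4).
Interpolate: 3 + (30.02 − 23.6)/(44.4 − 23.6) × (4 − 3) = 3.3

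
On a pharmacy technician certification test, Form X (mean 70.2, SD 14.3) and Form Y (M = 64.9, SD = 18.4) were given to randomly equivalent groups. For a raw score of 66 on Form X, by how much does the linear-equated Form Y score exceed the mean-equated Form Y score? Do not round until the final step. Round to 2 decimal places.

-1.20

Mean-equated: 66 + (64.9 − 70.2) = 60.70
Linear-equated: (18.4/14.3)(66 − 70.2) + 64.9 = 59.496
Difference = 59.496 − 60.70 = -1.20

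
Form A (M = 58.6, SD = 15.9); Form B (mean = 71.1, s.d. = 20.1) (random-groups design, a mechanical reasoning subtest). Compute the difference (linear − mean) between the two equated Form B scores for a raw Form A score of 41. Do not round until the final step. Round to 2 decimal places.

-4.65

Mean-equated: 41 + (71.1 − 58.6) = 53.50
Linear-equated: (20.1/15.9)(41 − 58.6) + 71.1 = 48.851
Difference = 48.851 − 53.50 = -4.65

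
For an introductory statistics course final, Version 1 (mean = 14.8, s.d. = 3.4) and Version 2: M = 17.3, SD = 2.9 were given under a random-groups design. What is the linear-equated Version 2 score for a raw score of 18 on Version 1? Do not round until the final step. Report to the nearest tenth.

Linear equating: y = (SD_Y/SD_X)(x − M_X) + M_Y
y = (2.9/3.4)(18 − 14.8) + 17.3
y = 0.852941 × 3.2 + 17.3 = 2.7294 + 17.3 = 20.0

20.0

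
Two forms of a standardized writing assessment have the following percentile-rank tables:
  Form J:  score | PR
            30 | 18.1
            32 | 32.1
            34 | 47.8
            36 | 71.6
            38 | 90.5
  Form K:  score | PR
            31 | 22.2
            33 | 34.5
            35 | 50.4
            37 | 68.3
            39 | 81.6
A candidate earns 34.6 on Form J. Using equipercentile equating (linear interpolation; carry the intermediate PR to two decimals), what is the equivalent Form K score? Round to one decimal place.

PR of 34.6 on Form J: 47.8 + (34.6 − 34)/(36 − 34) × (71.6 − 47.8) = 54.94
On Form K, PR 54.94 falls between score 35 (PR 50.4) and 37 (PR 68.3).
Interpolate: 35 + (54.94 − 50.4)/(68.3 − 50.4) × (37 − 35) = 35.5

35.5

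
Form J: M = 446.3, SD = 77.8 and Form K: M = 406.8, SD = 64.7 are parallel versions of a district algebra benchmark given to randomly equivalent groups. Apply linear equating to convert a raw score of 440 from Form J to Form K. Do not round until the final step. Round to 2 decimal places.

401.56

Linear equating: y = (SD_Y/SD_X)(x − M_X) + M_Y
y = (64.7/77.8)(440 − 446.3) + 406.8
y = 0.831620 × -6.3 + 406.8 = -5.2392 + 406.8 = 401.56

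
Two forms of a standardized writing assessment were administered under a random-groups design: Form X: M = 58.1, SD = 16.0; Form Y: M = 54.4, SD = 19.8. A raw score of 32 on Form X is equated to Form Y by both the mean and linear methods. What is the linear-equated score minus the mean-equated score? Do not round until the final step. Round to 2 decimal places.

-6.20

Mean-equated: 32 + (54.4 − 58.1) = 28.30
Linear-equated: (19.8/16.0)(32 − 58.1) + 54.4 = 22.101
Difference = 22.101 − 28.30 = -6.20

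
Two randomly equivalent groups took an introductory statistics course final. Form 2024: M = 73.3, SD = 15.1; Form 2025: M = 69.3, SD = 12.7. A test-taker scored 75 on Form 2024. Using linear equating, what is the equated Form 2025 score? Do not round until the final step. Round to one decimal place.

70.7

Linear equating: y = (SD_Y/SD_X)(x − M_X) + M_Y
y = (12.7/15.1)(75 − 73.3) + 69.3
y = 0.841060 × 1.7 + 69.3 = 1.4298 + 69.3 = 70.7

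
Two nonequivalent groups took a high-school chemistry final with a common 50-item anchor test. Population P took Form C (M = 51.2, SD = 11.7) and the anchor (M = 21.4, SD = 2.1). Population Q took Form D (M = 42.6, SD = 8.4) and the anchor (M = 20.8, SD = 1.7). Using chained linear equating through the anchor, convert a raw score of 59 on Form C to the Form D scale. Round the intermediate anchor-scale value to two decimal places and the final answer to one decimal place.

52.5

Form C → anchor (Population P): v = (2.1/11.7)(59 − 51.2) + 21.4 = 22.80
anchor → Form D (Population Q): y = (8.4/1.7)(22.80 − 20.8) + 42.6 = 52.5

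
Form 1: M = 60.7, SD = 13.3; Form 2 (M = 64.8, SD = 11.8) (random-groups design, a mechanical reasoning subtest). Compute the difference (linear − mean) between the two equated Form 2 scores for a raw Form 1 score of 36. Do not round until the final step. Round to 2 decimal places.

Mean-equated: 36 + (64.8 − 60.7) = 40.10
Linear-equated: (11.8/13.3)(36 − 60.7) + 64.8 = 42.886
Difference = 42.886 − 40.10 = 2.79

2.79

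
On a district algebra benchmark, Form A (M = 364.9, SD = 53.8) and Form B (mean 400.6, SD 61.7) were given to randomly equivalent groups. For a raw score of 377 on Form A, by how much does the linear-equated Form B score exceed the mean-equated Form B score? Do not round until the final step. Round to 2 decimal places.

Mean-equated: 377 + (400.6 − 364.9) = 412.70
Linear-equated: (61.7/53.8)(377 − 364.9) + 400.6 = 414.477
Difference = 414.477 − 412.70 = 1.78

1.78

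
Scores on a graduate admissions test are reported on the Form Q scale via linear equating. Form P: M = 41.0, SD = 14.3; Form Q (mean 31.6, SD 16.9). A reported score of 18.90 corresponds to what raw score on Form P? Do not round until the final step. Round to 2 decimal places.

30.25

Invert y = (SD_Y/SD_X)(x − M_X) + M_Y:
x = (SD_X/SD_Y)(y − M_Y) + M_X = (14.3/16.9)(18.90 − 31.6) + 41.0
x = 0.846154 × -12.700 + 41.0 = 30.25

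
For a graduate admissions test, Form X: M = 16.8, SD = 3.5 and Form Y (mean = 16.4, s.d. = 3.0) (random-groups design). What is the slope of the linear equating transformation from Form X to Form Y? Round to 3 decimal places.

A = SD_Y / SD_X = 3.0 / 3.5 = 0.857

0.857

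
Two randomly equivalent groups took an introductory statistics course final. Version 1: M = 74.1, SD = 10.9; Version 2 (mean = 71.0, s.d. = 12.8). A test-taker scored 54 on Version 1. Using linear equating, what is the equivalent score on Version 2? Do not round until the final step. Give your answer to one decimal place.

Linear equating: y = (SD_Y/SD_X)(x − M_X) + M_Y
y = (12.8/10.9)(54 − 74.1) + 71.0
y = 1.174312 × -20.1 + 71.0 = -23.6037 + 71.0 = 47.4

47.4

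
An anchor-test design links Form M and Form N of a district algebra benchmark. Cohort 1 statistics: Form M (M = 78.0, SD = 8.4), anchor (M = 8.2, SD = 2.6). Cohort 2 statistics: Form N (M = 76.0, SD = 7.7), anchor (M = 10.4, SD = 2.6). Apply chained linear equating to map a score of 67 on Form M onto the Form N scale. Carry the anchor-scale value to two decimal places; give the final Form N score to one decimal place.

59.4

Form M → anchor (Cohort 1): v = (2.6/8.4)(67 − 78.0) + 8.2 = 4.80
anchor → Form N (Cohort 2): y = (7.7/2.6)(4.80 − 10.4) + 76.0 = 59.4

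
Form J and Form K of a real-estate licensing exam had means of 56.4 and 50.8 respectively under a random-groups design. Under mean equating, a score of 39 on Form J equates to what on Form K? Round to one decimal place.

33.4

Mean equating: y = x + (M_Y − M_X) = 39 + (50.8 − 56.4) = 33.4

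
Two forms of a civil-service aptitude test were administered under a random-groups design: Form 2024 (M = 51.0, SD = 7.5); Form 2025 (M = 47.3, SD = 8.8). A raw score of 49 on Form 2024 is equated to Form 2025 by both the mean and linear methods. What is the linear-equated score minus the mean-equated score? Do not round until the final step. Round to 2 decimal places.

Mean-equated: 49 + (47.3 − 51.0) = 45.30
Linear-equated: (8.8/7.5)(49 − 51.0) + 47.3 = 44.953
Difference = 44.953 − 45.30 = -0.35

-0.35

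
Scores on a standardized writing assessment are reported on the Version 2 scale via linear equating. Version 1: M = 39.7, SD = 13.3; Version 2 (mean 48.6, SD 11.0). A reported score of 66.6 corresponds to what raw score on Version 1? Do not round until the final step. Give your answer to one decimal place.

61.5

Invert y = (SD_Y/SD_X)(x − M_X) + M_Y:
x = (SD_X/SD_Y)(y − M_Y) + M_X = (13.3/11.0)(66.6 − 48.6) + 39.7
x = 1.209091 × 18.000 + 39.7 = 61.5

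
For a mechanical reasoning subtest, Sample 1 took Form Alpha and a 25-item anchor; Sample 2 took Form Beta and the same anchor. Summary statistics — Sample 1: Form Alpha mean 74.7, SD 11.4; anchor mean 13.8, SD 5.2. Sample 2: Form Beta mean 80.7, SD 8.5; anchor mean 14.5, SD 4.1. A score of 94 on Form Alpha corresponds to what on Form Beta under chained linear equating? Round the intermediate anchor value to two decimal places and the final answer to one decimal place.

Form Alpha → anchor (Sample 1): v = (5.2/11.4)(94 − 74.7) + 13.8 = 22.60
anchor → Form Beta (Sample 2): y = (8.5/4.1)(22.60 − 14.5) + 80.7 = 97.5

97.5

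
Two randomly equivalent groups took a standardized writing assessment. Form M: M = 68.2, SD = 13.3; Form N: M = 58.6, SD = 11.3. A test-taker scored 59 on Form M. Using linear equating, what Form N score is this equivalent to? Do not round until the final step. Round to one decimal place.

Linear equating: y = (SD_Y/SD_X)(x − M_X) + M_Y
y = (11.3/13.3)(59 − 68.2) + 58.6
y = 0.849624 × -9.2 + 58.6 = -7.8165 + 58.6 = 50.8

50.8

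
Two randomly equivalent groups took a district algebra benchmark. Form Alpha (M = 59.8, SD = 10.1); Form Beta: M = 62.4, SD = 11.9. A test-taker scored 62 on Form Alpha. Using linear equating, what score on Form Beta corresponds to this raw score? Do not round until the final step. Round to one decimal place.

65.0

Linear equating: y = (SD_Y/SD_X)(x − M_X) + M_Y
y = (11.9/10.1)(62 − 59.8) + 62.4
y = 1.178218 × 2.2 + 62.4 = 2.5921 + 62.4 = 65.0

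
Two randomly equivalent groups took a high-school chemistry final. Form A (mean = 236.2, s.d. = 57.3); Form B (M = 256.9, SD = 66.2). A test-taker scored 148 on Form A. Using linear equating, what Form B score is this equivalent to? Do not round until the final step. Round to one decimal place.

Linear equating: y = (SD_Y/SD_X)(x − M_X) + M_Y
y = (66.2/57.3)(148 − 236.2) + 256.9
y = 1.155323 × -88.2 + 256.9 = -101.8995 + 256.9 = 155.0

155.0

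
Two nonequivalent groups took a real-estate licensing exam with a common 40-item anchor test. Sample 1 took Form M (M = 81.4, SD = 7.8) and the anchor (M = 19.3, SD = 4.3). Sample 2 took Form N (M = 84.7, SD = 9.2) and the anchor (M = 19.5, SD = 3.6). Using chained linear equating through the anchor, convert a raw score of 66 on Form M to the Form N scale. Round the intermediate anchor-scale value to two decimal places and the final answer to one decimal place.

Form M → anchor (Sample 1): v = (4.3/7.8)(66 − 81.4) + 19.3 = 10.81
anchor → Form N (Sample 2): y = (9.2/3.6)(10.81 − 19.5) + 84.7 = 62.5

62.5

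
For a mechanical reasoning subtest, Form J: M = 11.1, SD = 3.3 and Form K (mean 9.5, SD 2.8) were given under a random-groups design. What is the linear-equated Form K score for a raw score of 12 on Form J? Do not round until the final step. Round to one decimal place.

Linear equating: y = (SD_Y/SD_X)(x − M_X) + M_Y
y = (2.8/3.3)(12 − 11.1) + 9.5
y = 0.848485 × 0.9 + 9.5 = 0.7636 + 9.5 = 10.3

10.3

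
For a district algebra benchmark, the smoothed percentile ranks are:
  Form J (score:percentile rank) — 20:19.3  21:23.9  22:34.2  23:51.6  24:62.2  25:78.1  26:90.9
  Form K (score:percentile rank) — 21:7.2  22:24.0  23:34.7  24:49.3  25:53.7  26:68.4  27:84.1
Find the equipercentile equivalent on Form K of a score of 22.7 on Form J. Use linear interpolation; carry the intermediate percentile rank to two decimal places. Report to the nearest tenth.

PR of 22.7 on Form J: 34.2 + (22.7 − 22)/(23 − 22) × (51.6 − 34.2) = 46.38
On Form K, PR 46.38 falls between score 23 (PR 34.7) and 24 (PR 49.3).
Interpolate: 23 + (46.38 − 34.7)/(49.3 − 34.7) × (24 − 23) = 23.8

23.8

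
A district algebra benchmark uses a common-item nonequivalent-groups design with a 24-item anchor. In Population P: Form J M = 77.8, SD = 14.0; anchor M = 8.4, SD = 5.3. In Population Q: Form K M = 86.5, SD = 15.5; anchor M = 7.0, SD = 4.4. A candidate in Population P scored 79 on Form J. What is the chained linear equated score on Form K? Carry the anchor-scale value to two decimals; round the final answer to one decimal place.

Form J → anchor (Population P): v = (5.3/14.0)(79 − 77.8) + 8.4 = 8.85
anchor → Form K (Population Q): y = (15.5/4.4)(8.85 − 7.0) + 86.5 = 93.0

93.0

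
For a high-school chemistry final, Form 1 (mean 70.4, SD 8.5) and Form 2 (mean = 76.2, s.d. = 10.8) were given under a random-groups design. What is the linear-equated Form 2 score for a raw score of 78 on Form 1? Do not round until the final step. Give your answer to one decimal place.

Linear equating: y = (SD_Y/SD_X)(x − M_X) + M_Y
y = (10.8/8.5)(78 − 70.4) + 76.2
y = 1.270588 × 7.6 + 76.2 = 9.6565 + 76.2 = 85.9

85.9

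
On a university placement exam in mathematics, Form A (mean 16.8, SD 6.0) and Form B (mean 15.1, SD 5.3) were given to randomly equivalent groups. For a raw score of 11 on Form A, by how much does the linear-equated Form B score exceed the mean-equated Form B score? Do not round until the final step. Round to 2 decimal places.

0.68

Mean-equated: 11 + (15.1 − 16.8) = 9.30
Linear-equated: (5.3/6.0)(11 − 16.8) + 15.1 = 9.977
Difference = 9.977 − 9.30 = 0.68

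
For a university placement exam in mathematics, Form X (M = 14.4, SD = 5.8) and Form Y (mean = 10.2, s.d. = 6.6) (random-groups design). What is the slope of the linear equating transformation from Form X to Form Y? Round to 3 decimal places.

A = SD_Y / SD_X = 6.6 / 5.8 = 1.138

1.138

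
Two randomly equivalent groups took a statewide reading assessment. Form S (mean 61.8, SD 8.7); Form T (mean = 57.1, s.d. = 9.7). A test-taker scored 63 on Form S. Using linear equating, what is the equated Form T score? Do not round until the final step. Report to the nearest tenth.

58.4

Linear equating: y = (SD_Y/SD_X)(x − M_X) + M_Y
y = (9.7/8.7)(63 − 61.8) + 57.1
y = 1.114943 × 1.2 + 57.1 = 1.3379 + 57.1 = 58.4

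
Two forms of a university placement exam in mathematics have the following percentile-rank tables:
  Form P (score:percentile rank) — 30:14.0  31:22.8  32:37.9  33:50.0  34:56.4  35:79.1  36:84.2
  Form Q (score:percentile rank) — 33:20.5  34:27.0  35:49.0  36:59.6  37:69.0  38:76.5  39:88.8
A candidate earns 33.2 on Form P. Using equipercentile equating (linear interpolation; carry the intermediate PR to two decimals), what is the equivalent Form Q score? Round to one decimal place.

PR of 33.2 on Form P: 50.0 + (33.2 − 33)/(34 − 33) × (56.4 − 50.0) = 51.28
On Form Q, PR 51.28 falls between score 35 (PR 49.0) and 36 (PR 59.6).
Interpolate: 35 + (51.28 − 49.0)/(59.6 − 49.0) × (36 − 35) = 35.2

35.2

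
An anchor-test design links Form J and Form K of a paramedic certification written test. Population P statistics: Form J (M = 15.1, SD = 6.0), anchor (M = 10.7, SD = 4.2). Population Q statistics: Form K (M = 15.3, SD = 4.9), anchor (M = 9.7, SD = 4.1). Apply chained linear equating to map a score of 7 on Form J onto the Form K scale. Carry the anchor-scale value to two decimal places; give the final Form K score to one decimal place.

Form J → anchor (Population P): v = (4.2/6.0)(7 − 15.1) + 10.7 = 5.03
anchor → Form K (Population Q): y = (4.9/4.1)(5.03 − 9.7) + 15.3 = 9.7

9.7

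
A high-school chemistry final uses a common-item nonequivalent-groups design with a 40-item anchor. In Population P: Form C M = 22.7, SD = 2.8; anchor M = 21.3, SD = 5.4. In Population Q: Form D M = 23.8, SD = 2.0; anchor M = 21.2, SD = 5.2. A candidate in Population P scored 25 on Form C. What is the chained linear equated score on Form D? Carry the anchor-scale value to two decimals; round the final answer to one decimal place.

Form C → anchor (Population P): v = (5.4/2.8)(25 − 22.7) + 21.3 = 25.74
anchor → Form D (Population Q): y = (2.0/5.2)(25.74 − 21.2) + 23.8 = 25.5

25.5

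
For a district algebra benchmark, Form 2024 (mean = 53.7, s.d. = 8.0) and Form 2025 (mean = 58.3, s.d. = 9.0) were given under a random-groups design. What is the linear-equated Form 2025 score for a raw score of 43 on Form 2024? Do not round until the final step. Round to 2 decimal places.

Linear equating: y = (SD_Y/SD_X)(x − M_X) + M_Y
y = (9.0/8.0)(43 − 53.7) + 58.3
y = 1.125000 × -10.7 + 58.3 = -12.0375 + 58.3 = 46.26

46.26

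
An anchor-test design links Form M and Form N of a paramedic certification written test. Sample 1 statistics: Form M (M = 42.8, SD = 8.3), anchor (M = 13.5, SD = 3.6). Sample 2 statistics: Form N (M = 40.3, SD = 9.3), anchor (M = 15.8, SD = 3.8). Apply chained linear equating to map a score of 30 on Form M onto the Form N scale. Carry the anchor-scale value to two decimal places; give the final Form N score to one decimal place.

Form M → anchor (Sample 1): v = (3.6/8.3)(30 − 42.8) + 13.5 = 7.95
anchor → Form N (Sample 2): y = (9.3/3.8)(7.95 − 15.8) + 40.3 = 21.1

21.1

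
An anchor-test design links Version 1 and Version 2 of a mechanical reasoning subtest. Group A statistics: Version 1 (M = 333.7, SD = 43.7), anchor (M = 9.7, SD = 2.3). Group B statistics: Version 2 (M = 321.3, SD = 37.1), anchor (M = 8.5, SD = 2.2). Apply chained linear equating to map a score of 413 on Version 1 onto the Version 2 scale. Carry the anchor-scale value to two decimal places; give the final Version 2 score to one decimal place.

411.9

Version 1 → anchor (Group A): v = (2.3/43.7)(413 − 333.7) + 9.7 = 13.87
anchor → Version 2 (Group B): y = (37.1/2.2)(13.87 − 8.5) + 321.3 = 411.9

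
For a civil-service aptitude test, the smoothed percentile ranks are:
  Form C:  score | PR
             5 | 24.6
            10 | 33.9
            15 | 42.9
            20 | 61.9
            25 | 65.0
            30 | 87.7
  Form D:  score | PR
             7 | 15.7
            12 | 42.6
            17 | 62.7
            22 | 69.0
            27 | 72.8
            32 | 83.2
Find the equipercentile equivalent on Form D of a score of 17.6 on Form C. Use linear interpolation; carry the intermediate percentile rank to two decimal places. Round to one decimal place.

PR of 17.6 on Form C: 42.9 + (17.6 − 15)/(20 − 15) × (61.9 − 42.9) = 52.78
On Form D, PR 52.78 falls between score 12 (PR 42.6) and 17 (PR 62.7).
Interpolate: 12 + (52.78 − 42.6)/(62.7 − 42.6) × (17 − 12) = 14.5

14.5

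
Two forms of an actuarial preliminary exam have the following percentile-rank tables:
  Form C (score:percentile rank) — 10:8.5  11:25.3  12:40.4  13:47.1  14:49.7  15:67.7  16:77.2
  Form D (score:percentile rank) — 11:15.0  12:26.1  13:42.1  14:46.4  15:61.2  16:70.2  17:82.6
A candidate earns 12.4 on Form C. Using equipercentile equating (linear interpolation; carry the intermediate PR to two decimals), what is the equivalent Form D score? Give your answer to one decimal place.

PR of 12.4 on Form C: 40.4 + (12.4 − 12)/(13 − 12) × (47.1 − 40.4) = 43.08
On Form D, PR 43.08 falls between score 13 (PR 42.1) and 14 (PR 46.4).
Interpolate: 13 + (43.08 − 42.1)/(46.4 − 42.1) × (14 − 13) = 13.2

13.2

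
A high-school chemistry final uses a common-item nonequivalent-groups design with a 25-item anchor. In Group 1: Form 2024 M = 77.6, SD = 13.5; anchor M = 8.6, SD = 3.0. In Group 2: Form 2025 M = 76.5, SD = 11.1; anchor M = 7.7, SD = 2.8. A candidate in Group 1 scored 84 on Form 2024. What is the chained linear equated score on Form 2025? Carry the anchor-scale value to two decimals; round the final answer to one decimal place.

85.7

Form 2024 → anchor (Group 1): v = (3.0/13.5)(84 − 77.6) + 8.6 = 10.02
anchor → Form 2025 (Group 2): y = (11.1/2.8)(10.02 − 7.7) + 76.5 = 85.7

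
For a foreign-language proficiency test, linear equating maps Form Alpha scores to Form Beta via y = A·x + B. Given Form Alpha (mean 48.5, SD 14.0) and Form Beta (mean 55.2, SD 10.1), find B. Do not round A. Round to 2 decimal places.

A = SD_Y / SD_X = 10.1 / 14.0 = 0.721429
B = M_Y − A·M_X = 55.2 − 0.721429 × 48.5 = 20.21

20.21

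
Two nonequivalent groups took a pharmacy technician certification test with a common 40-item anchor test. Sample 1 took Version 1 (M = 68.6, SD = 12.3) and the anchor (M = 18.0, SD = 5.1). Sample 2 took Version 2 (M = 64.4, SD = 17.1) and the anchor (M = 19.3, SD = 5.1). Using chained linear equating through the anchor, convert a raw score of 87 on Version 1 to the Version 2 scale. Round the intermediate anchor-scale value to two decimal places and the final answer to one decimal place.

85.6

Version 1 → anchor (Sample 1): v = (5.1/12.3)(87 − 68.6) + 18.0 = 25.63
anchor → Version 2 (Sample 2): y = (17.1/5.1)(25.63 − 19.3) + 64.4 = 85.6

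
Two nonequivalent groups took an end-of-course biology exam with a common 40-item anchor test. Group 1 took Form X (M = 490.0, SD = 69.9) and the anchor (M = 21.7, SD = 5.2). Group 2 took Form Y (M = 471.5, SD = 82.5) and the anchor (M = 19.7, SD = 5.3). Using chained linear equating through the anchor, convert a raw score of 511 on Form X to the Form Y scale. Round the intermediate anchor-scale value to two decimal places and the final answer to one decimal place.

526.9

Form X → anchor (Group 1): v = (5.2/69.9)(511 − 490.0) + 21.7 = 23.26
anchor → Form Y (Group 2): y = (82.5/5.3)(23.26 − 19.7) + 471.5 = 526.9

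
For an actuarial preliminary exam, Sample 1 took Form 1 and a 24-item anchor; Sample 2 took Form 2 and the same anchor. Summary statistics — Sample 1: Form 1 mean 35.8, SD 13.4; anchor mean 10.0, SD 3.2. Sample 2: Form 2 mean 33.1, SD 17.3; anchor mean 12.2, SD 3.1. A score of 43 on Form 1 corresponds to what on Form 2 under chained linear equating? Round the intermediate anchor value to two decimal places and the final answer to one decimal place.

Form 1 → anchor (Sample 1): v = (3.2/13.4)(43 − 35.8) + 10.0 = 11.72
anchor → Form 2 (Sample 2): y = (17.3/3.1)(11.72 − 12.2) + 33.1 = 30.4

30.4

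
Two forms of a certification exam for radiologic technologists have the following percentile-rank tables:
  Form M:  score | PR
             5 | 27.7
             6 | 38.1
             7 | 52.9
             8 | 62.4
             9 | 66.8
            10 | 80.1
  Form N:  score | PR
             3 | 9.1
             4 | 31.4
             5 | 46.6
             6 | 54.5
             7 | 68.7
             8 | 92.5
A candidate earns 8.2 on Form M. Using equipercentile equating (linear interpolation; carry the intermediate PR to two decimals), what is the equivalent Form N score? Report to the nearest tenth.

PR of 8.2 on Form M: 62.4 + (8.2 − 8)/(9 − 8) × (66.8 − 62.4) = 63.28
On Form N, PR 63.28 falls between score 6 (PR 54.5) and 7 (PR 68.7).
Interpolate: 6 + (63.28 − 54.5)/(68.7 − 54.5) × (7 − 6) = 6.6

6.6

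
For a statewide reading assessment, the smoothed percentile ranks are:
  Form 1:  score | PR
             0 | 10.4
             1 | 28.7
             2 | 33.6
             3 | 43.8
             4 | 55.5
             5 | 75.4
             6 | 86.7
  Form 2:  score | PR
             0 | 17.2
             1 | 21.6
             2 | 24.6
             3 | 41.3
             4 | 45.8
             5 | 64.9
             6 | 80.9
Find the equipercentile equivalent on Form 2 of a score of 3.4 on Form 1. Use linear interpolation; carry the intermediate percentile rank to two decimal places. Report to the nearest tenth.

4.1

PR of 3.4 on Form 1: 43.8 + (3.4 − 3)/(4 − 3) × (55.5 − 43.8) = 48.48
On Form 2, PR 48.48 falls between score 4 (PR 45.8) and 5 (PR 64.9).
Interpolate: 4 + (48.48 − 45.8)/(64.9 − 45.8) × (5 − 4) = 4.1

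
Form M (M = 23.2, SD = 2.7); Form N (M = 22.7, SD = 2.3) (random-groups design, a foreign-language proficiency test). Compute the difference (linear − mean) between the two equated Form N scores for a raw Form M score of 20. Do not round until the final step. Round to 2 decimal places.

Mean-equated: 20 + (22.7 − 23.2) = 19.50
Linear-equated: (2.3/2.7)(20 − 23.2) + 22.7 = 19.974
Difference = 19.974 − 19.50 = 0.47

0.47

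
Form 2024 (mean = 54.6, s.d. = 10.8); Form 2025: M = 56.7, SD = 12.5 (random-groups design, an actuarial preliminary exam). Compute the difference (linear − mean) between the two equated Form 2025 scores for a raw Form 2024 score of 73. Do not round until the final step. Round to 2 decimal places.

Mean-equated: 73 + (56.7 − 54.6) = 75.10
Linear-equated: (12.5/10.8)(73 − 54.6) + 56.7 = 77.996
Difference = 77.996 − 75.10 = 2.90

2.90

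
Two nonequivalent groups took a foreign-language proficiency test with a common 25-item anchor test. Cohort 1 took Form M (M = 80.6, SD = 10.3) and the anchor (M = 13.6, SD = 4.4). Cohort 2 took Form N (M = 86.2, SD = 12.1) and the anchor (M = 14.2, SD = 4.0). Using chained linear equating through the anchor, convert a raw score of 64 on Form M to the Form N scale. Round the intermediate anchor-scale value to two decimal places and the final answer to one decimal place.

62.9

Form M → anchor (Cohort 1): v = (4.4/10.3)(64 − 80.6) + 13.6 = 6.51
anchor → Form N (Cohort 2): y = (12.1/4.0)(6.51 − 14.2) + 86.2 = 62.9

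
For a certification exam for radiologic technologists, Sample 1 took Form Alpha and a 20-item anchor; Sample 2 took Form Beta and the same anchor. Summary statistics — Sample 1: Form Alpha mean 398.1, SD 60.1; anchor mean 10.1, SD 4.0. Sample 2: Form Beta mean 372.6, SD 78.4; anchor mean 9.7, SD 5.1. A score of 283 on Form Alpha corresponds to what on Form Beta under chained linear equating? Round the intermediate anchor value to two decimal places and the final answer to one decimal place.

Form Alpha → anchor (Sample 1): v = (4.0/60.1)(283 − 398.1) + 10.1 = 2.44
anchor → Form Beta (Sample 2): y = (78.4/5.1)(2.44 − 9.7) + 372.6 = 261.0

261.0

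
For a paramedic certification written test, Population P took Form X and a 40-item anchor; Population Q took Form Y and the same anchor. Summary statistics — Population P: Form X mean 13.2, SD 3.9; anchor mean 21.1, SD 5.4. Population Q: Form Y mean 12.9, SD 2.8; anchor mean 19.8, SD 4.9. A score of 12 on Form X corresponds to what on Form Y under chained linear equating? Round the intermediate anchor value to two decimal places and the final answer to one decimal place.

12.7

Form X → anchor (Population P): v = (5.4/3.9)(12 − 13.2) + 21.1 = 19.44
anchor → Form Y (Population Q): y = (2.8/4.9)(19.44 − 19.8) + 12.9 = 12.7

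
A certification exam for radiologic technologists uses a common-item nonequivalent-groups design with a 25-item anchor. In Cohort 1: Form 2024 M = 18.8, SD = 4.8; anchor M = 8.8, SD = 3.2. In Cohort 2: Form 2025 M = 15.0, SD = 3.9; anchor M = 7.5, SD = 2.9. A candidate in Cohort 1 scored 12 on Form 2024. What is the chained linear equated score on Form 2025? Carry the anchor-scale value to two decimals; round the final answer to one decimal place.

Form 2024 → anchor (Cohort 1): v = (3.2/4.8)(12 − 18.8) + 8.8 = 4.27
anchor → Form 2025 (Cohort 2): y = (3.9/2.9)(4.27 − 7.5) + 15.0 = 10.7

10.7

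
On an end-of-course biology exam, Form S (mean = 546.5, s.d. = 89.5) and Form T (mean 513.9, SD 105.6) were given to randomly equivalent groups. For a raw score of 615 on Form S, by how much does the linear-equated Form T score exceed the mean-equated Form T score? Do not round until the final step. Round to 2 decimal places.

12.32

Mean-equated: 615 + (513.9 − 546.5) = 582.40
Linear-equated: (105.6/89.5)(615 − 546.5) + 513.9 = 594.722
Difference = 594.722 − 582.40 = 12.32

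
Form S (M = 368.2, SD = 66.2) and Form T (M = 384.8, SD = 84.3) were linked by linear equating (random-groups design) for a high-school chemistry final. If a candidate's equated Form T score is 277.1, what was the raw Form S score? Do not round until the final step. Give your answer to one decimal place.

Invert y = (SD_Y/SD_X)(x − M_X) + M_Y:
x = (SD_X/SD_Y)(y − M_Y) + M_X = (66.2/84.3)(277.1 − 384.8) + 368.2
x = 0.785291 × -107.700 + 368.2 = 283.6

283.6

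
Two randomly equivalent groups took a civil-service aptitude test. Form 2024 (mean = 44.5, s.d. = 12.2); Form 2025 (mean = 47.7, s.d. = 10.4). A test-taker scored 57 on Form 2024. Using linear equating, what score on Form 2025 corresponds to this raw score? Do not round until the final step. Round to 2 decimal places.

58.36

Linear equating: y = (SD_Y/SD_X)(x − M_X) + M_Y
y = (10.4/12.2)(57 − 44.5) + 47.7
y = 0.852459 × 12.5 + 47.7 = 10.6557 + 47.7 = 58.36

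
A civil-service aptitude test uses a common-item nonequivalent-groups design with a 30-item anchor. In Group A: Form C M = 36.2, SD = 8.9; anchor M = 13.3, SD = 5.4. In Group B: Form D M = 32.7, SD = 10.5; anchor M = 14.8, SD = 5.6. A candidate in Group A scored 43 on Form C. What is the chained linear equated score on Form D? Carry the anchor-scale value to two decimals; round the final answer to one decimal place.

Form C → anchor (Group A): v = (5.4/8.9)(43 − 36.2) + 13.3 = 17.43
anchor → Form D (Group B): y = (10.5/5.6)(17.43 − 14.8) + 32.7 = 37.6

37.6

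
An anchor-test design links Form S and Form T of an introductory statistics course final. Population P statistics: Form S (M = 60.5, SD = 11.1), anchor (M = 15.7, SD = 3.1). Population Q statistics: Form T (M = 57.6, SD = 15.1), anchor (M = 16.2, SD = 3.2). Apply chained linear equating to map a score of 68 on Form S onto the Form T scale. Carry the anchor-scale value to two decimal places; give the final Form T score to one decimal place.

Form S → anchor (Population P): v = (3.1/11.1)(68 − 60.5) + 15.7 = 17.79
anchor → Form T (Population Q): y = (15.1/3.2)(17.79 − 16.2) + 57.6 = 65.1

65.1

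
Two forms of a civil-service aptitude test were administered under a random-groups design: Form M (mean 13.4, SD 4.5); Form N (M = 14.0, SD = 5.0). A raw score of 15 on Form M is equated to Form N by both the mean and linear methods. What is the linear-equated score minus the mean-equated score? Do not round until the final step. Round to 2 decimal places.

Mean-equated: 15 + (14.0 − 13.4) = 15.60
Linear-equated: (5.0/4.5)(15 − 13.4) + 14.0 = 15.778
Difference = 15.778 − 15.60 = 0.18

0.18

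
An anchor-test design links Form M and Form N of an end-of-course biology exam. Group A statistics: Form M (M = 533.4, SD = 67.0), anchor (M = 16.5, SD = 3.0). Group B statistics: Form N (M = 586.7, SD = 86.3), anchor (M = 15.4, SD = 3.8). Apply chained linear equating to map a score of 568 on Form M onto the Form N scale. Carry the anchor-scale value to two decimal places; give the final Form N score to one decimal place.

Form M → anchor (Group A): v = (3.0/67.0)(568 − 533.4) + 16.5 = 18.05
anchor → Form N (Group B): y = (86.3/3.8)(18.05 − 15.4) + 586.7 = 646.9

646.9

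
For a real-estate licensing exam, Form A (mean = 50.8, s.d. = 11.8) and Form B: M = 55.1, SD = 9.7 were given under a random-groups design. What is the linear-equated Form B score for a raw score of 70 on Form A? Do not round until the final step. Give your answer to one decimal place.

Linear equating: y = (SD_Y/SD_X)(x − M_X) + M_Y
y = (9.7/11.8)(70 − 50.8) + 55.1
y = 0.822034 × 19.2 + 55.1 = 15.7831 + 55.1 = 70.9

70.9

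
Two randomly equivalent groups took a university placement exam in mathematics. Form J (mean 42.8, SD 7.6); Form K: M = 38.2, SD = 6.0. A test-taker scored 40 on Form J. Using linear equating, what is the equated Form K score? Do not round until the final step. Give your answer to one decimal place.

Linear equating: y = (SD_Y/SD_X)(x − M_X) + M_Y
y = (6.0/7.6)(40 − 42.8) + 38.2
y = 0.789474 × -2.8 + 38.2 = -2.2105 + 38.2 = 36.0

36.0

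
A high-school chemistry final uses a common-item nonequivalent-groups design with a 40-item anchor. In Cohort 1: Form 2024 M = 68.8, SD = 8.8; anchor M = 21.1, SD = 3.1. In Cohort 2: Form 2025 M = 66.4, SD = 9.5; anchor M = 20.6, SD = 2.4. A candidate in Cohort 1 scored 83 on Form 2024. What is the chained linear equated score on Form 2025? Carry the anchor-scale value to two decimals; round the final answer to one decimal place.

88.2

Form 2024 → anchor (Cohort 1): v = (3.1/8.8)(83 − 68.8) + 21.1 = 26.10
anchor → Form 2025 (Cohort 2): y = (9.5/2.4)(26.10 − 20.6) + 66.4 = 88.2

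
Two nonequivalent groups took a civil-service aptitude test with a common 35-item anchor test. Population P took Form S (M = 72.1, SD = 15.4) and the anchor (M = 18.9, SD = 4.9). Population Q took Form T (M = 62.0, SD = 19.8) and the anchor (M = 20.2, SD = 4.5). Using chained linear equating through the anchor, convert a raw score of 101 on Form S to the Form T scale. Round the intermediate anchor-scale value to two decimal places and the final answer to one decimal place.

96.8

Form S → anchor (Population P): v = (4.9/15.4)(101 − 72.1) + 18.9 = 28.10
anchor → Form T (Population Q): y = (19.8/4.5)(28.10 − 20.2) + 62.0 = 96.8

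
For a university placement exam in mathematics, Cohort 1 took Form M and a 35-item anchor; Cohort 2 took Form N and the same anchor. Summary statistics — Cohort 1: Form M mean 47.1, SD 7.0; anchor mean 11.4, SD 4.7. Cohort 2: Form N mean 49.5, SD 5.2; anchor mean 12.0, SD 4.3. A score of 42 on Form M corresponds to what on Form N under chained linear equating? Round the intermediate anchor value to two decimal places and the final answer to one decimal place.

Form M → anchor (Cohort 1): v = (4.7/7.0)(42 − 47.1) + 11.4 = 7.98
anchor → Form N (Cohort 2): y = (5.2/4.3)(7.98 − 12.0) + 49.5 = 44.6

44.6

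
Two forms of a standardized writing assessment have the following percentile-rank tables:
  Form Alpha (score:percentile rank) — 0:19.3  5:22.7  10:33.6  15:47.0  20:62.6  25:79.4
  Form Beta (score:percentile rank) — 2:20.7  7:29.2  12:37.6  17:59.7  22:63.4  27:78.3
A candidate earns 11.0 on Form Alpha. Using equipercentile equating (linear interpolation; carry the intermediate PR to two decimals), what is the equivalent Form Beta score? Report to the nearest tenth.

11.2

PR of 11.0 on Form Alpha: 33.6 + (11.0 − 10)/(15 − 10) × (47.0 − 33.6) = 36.28
On Form Beta, PR 36.28 falls between score 7 (PR 29.2) and 12 (PR 37.6).
Interpolate: 7 + (36.28 − 29.2)/(37.6 − 29.2) × (12 − 7) = 11.2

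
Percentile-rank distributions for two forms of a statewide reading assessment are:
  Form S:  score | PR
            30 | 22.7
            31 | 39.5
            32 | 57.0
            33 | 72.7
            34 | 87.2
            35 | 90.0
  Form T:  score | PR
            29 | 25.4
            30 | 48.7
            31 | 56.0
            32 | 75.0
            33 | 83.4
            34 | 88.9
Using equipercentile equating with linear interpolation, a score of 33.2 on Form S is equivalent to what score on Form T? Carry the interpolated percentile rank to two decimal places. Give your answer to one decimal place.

PR of 33.2 on Form S: 72.7 + (33.2 − 33)/(34 − 33) × (87.2 − 72.7) = 75.60
On Form T, PR 75.60 falls between score 32 (PR 75.0) and 33 (PR 83.4).
Interpolate: 32 + (75.60 − 75.0)/(83.4 − 75.0) × (33 − 32) = 32.1

32.1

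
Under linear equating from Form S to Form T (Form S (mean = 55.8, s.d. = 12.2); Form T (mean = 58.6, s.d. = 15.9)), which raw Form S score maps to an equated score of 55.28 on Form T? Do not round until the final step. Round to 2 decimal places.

Invert y = (SD_Y/SD_X)(x − M_X) + M_Y:
x = (SD_X/SD_Y)(y − M_Y) + M_X = (12.2/15.9)(55.28 − 58.6) + 55.8
x = 0.767296 × -3.320 + 55.8 = 53.25

53.25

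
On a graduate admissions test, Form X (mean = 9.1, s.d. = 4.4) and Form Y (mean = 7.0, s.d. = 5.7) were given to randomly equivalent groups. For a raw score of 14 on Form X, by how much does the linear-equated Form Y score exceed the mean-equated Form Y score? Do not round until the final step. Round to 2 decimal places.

Mean-equated: 14 + (7.0 − 9.1) = 11.90
Linear-equated: (5.7/4.4)(14 − 9.1) + 7.0 = 13.348
Difference = 13.348 − 11.90 = 1.45

1.45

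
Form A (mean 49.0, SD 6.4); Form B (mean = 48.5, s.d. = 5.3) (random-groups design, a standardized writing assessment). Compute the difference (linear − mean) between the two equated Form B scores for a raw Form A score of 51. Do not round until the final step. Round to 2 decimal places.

Mean-equated: 51 + (48.5 − 49.0) = 50.50
Linear-equated: (5.3/6.4)(51 − 49.0) + 48.5 = 50.156
Difference = 50.156 − 50.50 = -0.34

-0.34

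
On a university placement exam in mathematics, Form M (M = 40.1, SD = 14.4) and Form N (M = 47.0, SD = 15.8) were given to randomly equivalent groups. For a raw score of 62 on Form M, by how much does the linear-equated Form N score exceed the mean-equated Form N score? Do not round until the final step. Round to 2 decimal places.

Mean-equated: 62 + (47.0 − 40.1) = 68.90
Linear-equated: (15.8/14.4)(62 − 40.1) + 47.0 = 71.029
Difference = 71.029 − 68.90 = 2.13

2.13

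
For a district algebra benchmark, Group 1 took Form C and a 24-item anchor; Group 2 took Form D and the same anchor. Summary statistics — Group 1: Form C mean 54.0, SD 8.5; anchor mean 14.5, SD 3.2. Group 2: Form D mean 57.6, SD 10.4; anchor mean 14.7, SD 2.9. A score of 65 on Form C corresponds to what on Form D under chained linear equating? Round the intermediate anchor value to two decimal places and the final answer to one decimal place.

71.7

Form C → anchor (Group 1): v = (3.2/8.5)(65 − 54.0) + 14.5 = 18.64
anchor → Form D (Group 2): y = (10.4/2.9)(18.64 − 14.7) + 57.6 = 71.7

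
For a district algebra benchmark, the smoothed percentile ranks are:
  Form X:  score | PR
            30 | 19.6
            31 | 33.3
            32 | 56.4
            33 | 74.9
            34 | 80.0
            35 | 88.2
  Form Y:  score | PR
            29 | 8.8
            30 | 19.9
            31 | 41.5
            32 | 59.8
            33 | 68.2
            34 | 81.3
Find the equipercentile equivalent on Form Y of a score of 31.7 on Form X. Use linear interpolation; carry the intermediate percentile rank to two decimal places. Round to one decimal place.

PR of 31.7 on Form X: 33.3 + (31.7 − 31)/(32 − 31) × (56.4 − 33.3) = 49.47
On Form Y, PR 49.47 falls between score 31 (PR 41.5) and 32 (PR 59.8).
Interpolate: 31 + (49.47 − 41.5)/(59.8 − 41.5) × (32 − 31) = 31.4

31.4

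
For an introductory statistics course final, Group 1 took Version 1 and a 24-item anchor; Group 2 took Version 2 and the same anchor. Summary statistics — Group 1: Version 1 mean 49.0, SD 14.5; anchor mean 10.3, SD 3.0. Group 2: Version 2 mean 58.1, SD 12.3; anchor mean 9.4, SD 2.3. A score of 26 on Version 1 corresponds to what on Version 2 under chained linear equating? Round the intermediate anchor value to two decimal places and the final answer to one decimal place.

37.5

Version 1 → anchor (Group 1): v = (3.0/14.5)(26 − 49.0) + 10.3 = 5.54
anchor → Version 2 (Group 2): y = (12.3/2.3)(5.54 − 9.4) + 58.1 = 37.5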